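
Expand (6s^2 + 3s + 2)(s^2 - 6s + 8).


Distribute each term of the first polynomial:
  (6s^2)(s^2 - 6s + 8) = 6s^4 - 36s^3 + 48s^2
  (3s)(s^2 - 6s + 8) = 3s^3 - 18s^2 + 24s
  (2)(s^2 - 6s + 8) = 2s^2 - 12s + 16
Sum: 6s^4 - 33s^3 + 32s^2 + 12s + 16


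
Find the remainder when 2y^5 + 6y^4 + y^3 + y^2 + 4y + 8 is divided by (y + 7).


By the Remainder Theorem, the remainder equals p(-7):
  2*(-7)^5 = -33614
  6*(-7)^4 = 14406
  1*(-7)^3 = -343
  1*(-7)^2 = 49
  4*(-7)^1 = -28
  constant: 8
Sum: -33614 + 14406 - 343 + 49 - 28 + 8 = -19522


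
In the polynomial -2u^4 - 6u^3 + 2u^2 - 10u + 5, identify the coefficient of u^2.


Read off the coefficient of u^2: 2


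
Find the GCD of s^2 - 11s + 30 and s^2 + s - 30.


Factor each:
  s^2 - 11s + 30 = (s - 5)(s - 6)
  s^2 + s - 30 = (s - 5)(s + 6)
Common monic factor: s - 5


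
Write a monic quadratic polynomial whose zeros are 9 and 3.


p(y) = (y - 9)(y - 3)
Expand: y^2 - 12y + 27


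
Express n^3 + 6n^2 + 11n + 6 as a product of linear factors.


Try integer roots (divisors of 6). n=-2: p(-2)=0.
Divide out (n + 2): quotient is n^2 + 4n + 3.
Factor the quadratic: (n + 3)(n + 1)
Result: (n + 2)(n + 3)(n + 1)


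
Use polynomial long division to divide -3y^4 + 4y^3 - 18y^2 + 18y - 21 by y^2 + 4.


(-3y^4 + 4y^3 - 18y^2 + 18y - 21) / (y^2 + 4)
Step 1: -3y^2 * (y^2 + 4) = -3y^4 - 12y^2; subtract.
Step 2: 4y * (y^2 + 4) = 4y^3 + 16y; subtract.
Step 3: -6 * (y^2 + 4) = -6y^2 - 24; subtract.
Quotient: -3y^2 + 4y - 6, Remainder: 2y + 3


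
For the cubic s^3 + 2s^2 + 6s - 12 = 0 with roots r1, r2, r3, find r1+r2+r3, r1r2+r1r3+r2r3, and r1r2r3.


Monic cubic s^3+bs^2+cs+d=0: sum=-b, pairwise sum=c, product=-d.
b=2, c=6, d=-12
r1+r2+r3 = -2
r1r2+r1r3+r2r3 = 6
r1r2r3 = 12


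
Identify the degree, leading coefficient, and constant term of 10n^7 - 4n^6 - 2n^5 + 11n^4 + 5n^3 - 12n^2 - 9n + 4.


Highest power of n is 7, with coefficient 10. Constant term is 4.
Degree = 7, leading coefficient = 10, constant term = 4


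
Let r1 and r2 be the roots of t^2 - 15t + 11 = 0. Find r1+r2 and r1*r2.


For at^2+bt+c=0: sum = -b/a, product = c/a.
a=1, b=-15, c=11
Sum = -(-15)/1 = 15
Product = (11)/1 = 11


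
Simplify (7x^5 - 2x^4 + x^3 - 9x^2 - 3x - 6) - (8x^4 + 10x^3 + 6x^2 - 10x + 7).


Distribute the minus sign:
  (7x^5 - 2x^4 + x^3 - 9x^2 - 3x - 6)
- (8x^4 + 10x^3 + 6x^2 - 10x + 7)
Negate second polynomial: -8x^4 - 10x^3 - 6x^2 + 10x - 7
Add: 7x^5 - 10x^4 - 9x^3 - 15x^2 + 7x - 13


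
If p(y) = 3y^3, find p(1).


Using direct substitution:
  3 * (1)^3 = 3
  0 * (1)^2 = 0
  0 * (1)^1 = 0
  constant: 0
Sum = 3 + 0 + 0 + 0 = 3


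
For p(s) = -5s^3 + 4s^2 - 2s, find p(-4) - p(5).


p(-4) = 392
p(5) = -535
p(-4) - p(5) = 392 + 535 = 927


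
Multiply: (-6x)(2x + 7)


Distribute each term of the first polynomial:
  (-6x)(2x + 7) = -12x^2 - 42x
Sum: -12x^2 - 42x


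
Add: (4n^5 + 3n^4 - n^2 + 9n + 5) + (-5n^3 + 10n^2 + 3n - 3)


Align terms by degree and add:
  4n^5 + 3n^4 - n^2 + 9n + 5
  -5n^3 + 10n^2 + 3n - 3
= 4n^5 + 3n^4 - 5n^3 + 9n^2 + 12n + 2


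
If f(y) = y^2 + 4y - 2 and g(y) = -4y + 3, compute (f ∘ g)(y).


Substitute g(y) into f:
f(g(y)) = 1*(-4y + 3)^2 + 4*(-4y + 3) + (-2)
(-4y + 3)^2 = 16y^2 - 24y + 9
Expand and combine: 16y^2 - 40y + 19


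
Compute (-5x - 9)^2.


Expand (-5x - 9)^2 by repeated multiplication:
= 25x^2 + 90x + 81


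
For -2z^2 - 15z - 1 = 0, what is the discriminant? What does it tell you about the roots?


D = b^2 - 4ac = (-15)^2 - 4(-2)(-1) = 225 - 8 = 217
Since D > 0: two distinct irrational roots


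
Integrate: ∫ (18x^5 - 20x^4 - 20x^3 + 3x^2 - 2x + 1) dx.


Reverse power rule on each term:
  ∫ 18x^5 dx = 3x^6
  ∫ -20x^4 dx = -4x^5
  ∫ -20x^3 dx = -5x^4
  ∫ 3x^2 dx = x^3
  ∫ -2x dx = -x^2
  ∫ 1 dx = x
F(x) = 3x^6 - 4x^5 - 5x^4 + x^3 - x^2 + x + C


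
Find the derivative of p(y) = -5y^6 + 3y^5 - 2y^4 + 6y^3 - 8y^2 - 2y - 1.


Apply the power rule term by term:
  d/dy(-5y^6) = -30y^5
  d/dy(3y^5) = 15y^4
  d/dy(-2y^4) = -8y^3
  d/dy(6y^3) = 18y^2
  d/dy(-8y^2) = -16y
  d/dy(-2y) = -2
  d/dy(-1) = 0
p'(y) = -30y^5 + 15y^4 - 8y^3 + 18y^2 - 16y - 2


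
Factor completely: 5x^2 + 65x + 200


Roots satisfy r1 + r2 = -b/a = -13 and r1*r2 = c/a = 40.
So r1 = -8, r2 = -5.
5x^2 + 65x + 200 = 5(x - r1)(x - r2) = 5(x + 8)(x + 5)


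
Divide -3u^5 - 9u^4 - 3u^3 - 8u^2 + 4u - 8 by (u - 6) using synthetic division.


Synthetic division with c = 6. Coefficients: -3, -9, -3, -8, 4, -8
Bring down -3.
  -3 * 6 = -18; -18 - 9 = -27
  -27 * 6 = -162; -162 - 3 = -165
  -165 * 6 = -990; -990 - 8 = -998
  -998 * 6 = -5988; -5988 + 4 = -5984
  -5984 * 6 = -35904; -35904 - 8 = -35912
Quotient: -3u^4 - 27u^3 - 165u^2 - 998u - 5984, Remainder: -35912


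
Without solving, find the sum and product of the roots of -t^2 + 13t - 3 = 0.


For at^2+bt+c=0: sum = -b/a, product = c/a.
a=-1, b=13, c=-3
Sum = -(13)/-1 = 13
Product = (-3)/-1 = 3


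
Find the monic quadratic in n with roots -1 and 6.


p(n) = (n + 1)(n - 6)
Expand: n^2 - 5n - 6


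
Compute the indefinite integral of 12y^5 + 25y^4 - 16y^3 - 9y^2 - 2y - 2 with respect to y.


Reverse power rule on each term:
  ∫ 12y^5 dy = 2y^6
  ∫ 25y^4 dy = 5y^5
  ∫ -16y^3 dy = -4y^4
  ∫ -9y^2 dy = -3y^3
  ∫ -2y dy = -y^2
  ∫ -2 dy = -2y
F(y) = 2y^6 + 5y^5 - 4y^4 - 3y^3 - y^2 - 2y + C


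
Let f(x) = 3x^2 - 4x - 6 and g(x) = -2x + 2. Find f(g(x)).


Substitute g(x) into f:
f(g(x)) = 3*(-2x + 2)^2 + (-4)*(-2x + 2) + (-6)
(-2x + 2)^2 = 4x^2 - 8x + 4
Expand and combine: 12x^2 - 16x - 2


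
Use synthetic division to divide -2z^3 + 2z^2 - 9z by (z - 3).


Synthetic division with c = 3. Coefficients: -2, 2, -9, 0
Bring down -2.
  -2 * 3 = -6; -6 + 2 = -4
  -4 * 3 = -12; -12 - 9 = -21
  -21 * 3 = -63; -63 + 0 = -63
Quotient: -2z^2 - 4z - 21, Remainder: -63


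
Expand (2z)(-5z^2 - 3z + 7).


Distribute each term of the first polynomial:
  (2z)(-5z^2 - 3z + 7) = -10z^3 - 6z^2 + 14z
Sum: -10z^3 - 6z^2 + 14z


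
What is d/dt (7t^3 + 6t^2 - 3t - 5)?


Apply the power rule term by term:
  d/dt(7t^3) = 21t^2
  d/dt(6t^2) = 12t
  d/dt(-3t) = -3
  d/dt(-5) = 0
p'(t) = 21t^2 + 12t - 3


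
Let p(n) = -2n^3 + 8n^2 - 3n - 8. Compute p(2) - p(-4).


p(2) = 2
p(-4) = 260
p(2) - p(-4) = 2 - 260 = -258


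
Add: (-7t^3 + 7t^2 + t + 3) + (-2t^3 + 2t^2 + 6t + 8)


Align terms by degree and add:
  -7t^3 + 7t^2 + t + 3
  -2t^3 + 2t^2 + 6t + 8
= -9t^3 + 9t^2 + 7t + 11


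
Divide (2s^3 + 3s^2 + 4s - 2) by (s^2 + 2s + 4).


(2s^3 + 3s^2 + 4s - 2) / (s^2 + 2s + 4)
Step 1: 2s * (s^2 + 2s + 4) = 2s^3 + 4s^2 + 8s; subtract.
Step 2: -1 * (s^2 + 2s + 4) = -s^2 - 2s - 4; subtract.
Quotient: 2s - 1, Remainder: -2s + 2


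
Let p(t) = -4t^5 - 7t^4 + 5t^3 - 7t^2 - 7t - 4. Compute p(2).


Using direct substitution:
  -4 * (2)^5 = -128
  -7 * (2)^4 = -112
  5 * (2)^3 = 40
  -7 * (2)^2 = -28
  -7 * (2)^1 = -14
  constant: -4
Sum = -128 - 112 + 40 - 28 - 14 - 4 = -246


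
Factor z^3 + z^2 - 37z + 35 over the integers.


Try integer roots (divisors of 35). z=5: p(5)=0.
Divide out (z - 5): quotient is z^2 + 6z - 7.
Factor the quadratic: (z - 1)(z + 7)
Result: (z - 5)(z - 1)(z + 7)


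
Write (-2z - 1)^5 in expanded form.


Expand (-2z - 1)^5 by repeated multiplication:
  (-2z - 1)^2 = 4z^2 + 4z + 1
  (-2z - 1)^3 = -8z^3 - 12z^2 - 6z - 1
  (-2z - 1)^4 = 16z^4 + 32z^3 + 24z^2 + 8z + 1
= -32z^5 - 80z^4 - 80z^3 - 40z^2 - 10z - 1


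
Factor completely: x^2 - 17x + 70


Roots satisfy r1 + r2 = -b/a = 17 and r1*r2 = c/a = 70.
So r1 = 7, r2 = 10.
x^2 - 17x + 70 = (x - r1)(x - r2) = (x - 7)(x - 10)


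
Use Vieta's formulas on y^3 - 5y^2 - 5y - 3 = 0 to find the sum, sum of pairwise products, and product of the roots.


Monic cubic y^3+by^2+cy+d=0: sum=-b, pairwise sum=c, product=-d.
b=-5, c=-5, d=-3
r1+r2+r3 = 5
r1r2+r1r3+r2r3 = -5
r1r2r3 = 3


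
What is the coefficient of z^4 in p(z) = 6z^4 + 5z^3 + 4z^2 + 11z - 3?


Read off the coefficient of z^4: 6


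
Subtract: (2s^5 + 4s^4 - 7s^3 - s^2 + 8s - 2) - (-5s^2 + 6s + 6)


Distribute the minus sign:
  (2s^5 + 4s^4 - 7s^3 - s^2 + 8s - 2)
- (-5s^2 + 6s + 6)
Negate second polynomial: 5s^2 - 6s - 6
Add: 2s^5 + 4s^4 - 7s^3 + 4s^2 + 2s - 8


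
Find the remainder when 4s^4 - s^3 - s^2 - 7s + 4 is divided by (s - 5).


By the Remainder Theorem, the remainder equals p(5):
  4*(5)^4 = 2500
  -1*(5)^3 = -125
  -1*(5)^2 = -25
  -7*(5)^1 = -35
  constant: 4
Sum: 2500 - 125 - 25 - 35 + 4 = 2319


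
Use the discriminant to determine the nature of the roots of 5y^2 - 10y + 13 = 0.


D = b^2 - 4ac = (-10)^2 - 4(5)(13) = 100 - 260 = -160
Since D < 0: two complex conjugate roots (no real roots)


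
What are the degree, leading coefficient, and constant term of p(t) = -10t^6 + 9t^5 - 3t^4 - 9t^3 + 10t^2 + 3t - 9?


Highest power of t is 6, with coefficient -10. Constant term is -9.
Degree = 6, leading coefficient = -10, constant term = -9


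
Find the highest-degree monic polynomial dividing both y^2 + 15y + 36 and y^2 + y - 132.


Factor each:
  y^2 + 15y + 36 = (y + 12)(y + 3)
  y^2 + y - 132 = (y + 12)(y - 11)
Common monic factor: y + 12


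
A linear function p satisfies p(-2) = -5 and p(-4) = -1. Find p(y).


p(y) = my + b. Using p(-2)=-5, p(-4)=-1:
m = (-5 + 1)/(-2 + 4) = -4/2 = -2
b = -5 - m*(-2) = -5 - 4 = -9
p(y) = -2y - 9


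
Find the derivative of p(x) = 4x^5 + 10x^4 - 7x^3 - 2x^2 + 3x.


Apply the power rule term by term:
  d/dx(4x^5) = 20x^4
  d/dx(10x^4) = 40x^3
  d/dx(-7x^3) = -21x^2
  d/dx(-2x^2) = -4x
  d/dx(3x) = 3
p'(x) = 20x^4 + 40x^3 - 21x^2 - 4x + 3


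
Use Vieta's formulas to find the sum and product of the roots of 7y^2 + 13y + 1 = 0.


For ay^2+by+c=0: sum = -b/a, product = c/a.
a=7, b=13, c=1
Sum = -(13)/7 = -13/7
Product = (1)/7 = 1/7


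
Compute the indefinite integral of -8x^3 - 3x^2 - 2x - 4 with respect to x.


Reverse power rule on each term:
  ∫ -8x^3 dx = -2x^4
  ∫ -3x^2 dx = -x^3
  ∫ -2x dx = -x^2
  ∫ -4 dx = -4x
F(x) = -2x^4 - x^3 - x^2 - 4x + C


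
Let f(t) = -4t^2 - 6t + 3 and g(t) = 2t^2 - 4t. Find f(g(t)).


Substitute g(t) into f:
f(g(t)) = -4*(2t^2 - 4t)^2 + (-6)*(2t^2 - 4t) + 3
(2t^2 - 4t)^2 = 4t^4 - 16t^3 + 16t^2
Expand and combine: -16t^4 + 64t^3 - 76t^2 + 24t + 3


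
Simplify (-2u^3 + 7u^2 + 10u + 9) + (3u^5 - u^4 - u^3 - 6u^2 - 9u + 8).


Align terms by degree and add:
  -2u^3 + 7u^2 + 10u + 9
+ 3u^5 - u^4 - u^3 - 6u^2 - 9u + 8
= 3u^5 - u^4 - 3u^3 + u^2 + u + 17


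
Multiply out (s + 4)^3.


Expand (s + 4)^3 by repeated multiplication:
  (s + 4)^2 = s^2 + 8s + 16
= s^3 + 12s^2 + 48s + 64


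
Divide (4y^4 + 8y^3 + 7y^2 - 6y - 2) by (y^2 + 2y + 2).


(4y^4 + 8y^3 + 7y^2 - 6y - 2) / (y^2 + 2y + 2)
Step 1: 4y^2 * (y^2 + 2y + 2) = 4y^4 + 8y^3 + 8y^2; subtract.
Step 2: 0 * (y^2 + 2y + 2) = 0; subtract.
Step 3: -1 * (y^2 + 2y + 2) = -y^2 - 2y - 2; subtract.
Quotient: 4y^2 - 1, Remainder: -4y


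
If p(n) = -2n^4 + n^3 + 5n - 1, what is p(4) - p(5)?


p(4) = -429
p(5) = -1101
p(4) - p(5) = -429 + 1101 = 672


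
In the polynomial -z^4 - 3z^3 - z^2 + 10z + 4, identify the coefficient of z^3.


Read off the coefficient of z^3: -3


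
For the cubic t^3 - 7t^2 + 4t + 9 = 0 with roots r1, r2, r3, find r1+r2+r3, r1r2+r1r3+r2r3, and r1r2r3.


Monic cubic t^3+bt^2+ct+d=0: sum=-b, pairwise sum=c, product=-d.
b=-7, c=4, d=9
r1+r2+r3 = 7
r1r2+r1r3+r2r3 = 4
r1r2r3 = -9


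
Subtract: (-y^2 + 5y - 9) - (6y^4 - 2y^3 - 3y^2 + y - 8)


Distribute the minus sign:
  (-y^2 + 5y - 9)
- (6y^4 - 2y^3 - 3y^2 + y - 8)
Negate second polynomial: -6y^4 + 2y^3 + 3y^2 - y + 8
Add: -6y^4 + 2y^3 + 2y^2 + 4y - 1


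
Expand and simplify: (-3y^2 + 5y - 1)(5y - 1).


Distribute each term of the first polynomial:
  (-3y^2)(5y - 1) = -15y^3 + 3y^2
  (5y)(5y - 1) = 25y^2 - 5y
  (-1)(5y - 1) = -5y + 1
Sum: -15y^3 + 28y^2 - 10y + 1


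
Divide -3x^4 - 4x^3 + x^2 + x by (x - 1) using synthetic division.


Synthetic division with c = 1. Coefficients: -3, -4, 1, 1, 0
Bring down -3.
  -3 * 1 = -3; -3 - 4 = -7
  -7 * 1 = -7; -7 + 1 = -6
  -6 * 1 = -6; -6 + 1 = -5
  -5 * 1 = -5; -5 + 0 = -5
Quotient: -3x^3 - 7x^2 - 6x - 5, Remainder: -5


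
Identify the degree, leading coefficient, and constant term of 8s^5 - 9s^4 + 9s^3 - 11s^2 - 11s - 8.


Highest power of s is 5, with coefficient 8. Constant term is -8.
Degree = 5, leading coefficient = 8, constant term = -8


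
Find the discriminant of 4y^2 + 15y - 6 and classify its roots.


D = b^2 - 4ac = (15)^2 - 4(4)(-6) = 225 + 96 = 321
Since D > 0: two distinct irrational roots


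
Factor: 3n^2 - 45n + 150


Roots satisfy r1 + r2 = -b/a = 15 and r1*r2 = c/a = 50.
So r1 = 5, r2 = 10.
3n^2 - 45n + 150 = 3(n - r1)(n - r2) = 3(n - 5)(n - 10)


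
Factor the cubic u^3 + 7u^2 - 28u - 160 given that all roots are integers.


Try integer roots (divisors of -160). u=-8: p(-8)=0.
Divide out (u + 8): quotient is u^2 - u - 20.
Factor the quadratic: (u + 4)(u - 5)
Result: (u + 8)(u + 4)(u - 5)


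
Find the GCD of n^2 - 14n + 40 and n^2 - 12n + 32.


Factor each:
  n^2 - 14n + 40 = (n - 4)(n - 10)
  n^2 - 12n + 32 = (n - 4)(n - 8)
Common monic factor: n - 4


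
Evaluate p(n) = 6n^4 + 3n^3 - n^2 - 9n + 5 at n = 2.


Using direct substitution:
  6 * (2)^4 = 96
  3 * (2)^3 = 24
  -1 * (2)^2 = -4
  -9 * (2)^1 = -18
  constant: 5
Sum = 96 + 24 - 4 - 18 + 5 = 103


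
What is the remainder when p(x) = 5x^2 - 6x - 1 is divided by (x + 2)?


By the Remainder Theorem, the remainder equals p(-2):
  5*(-2)^2 = 20
  -6*(-2)^1 = 12
  constant: -1
Sum: 20 + 12 - 1 = 31


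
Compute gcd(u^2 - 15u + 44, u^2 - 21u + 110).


Factor each:
  u^2 - 15u + 44 = (u - 11)(u - 4)
  u^2 - 21u + 110 = (u - 11)(u - 10)
Common monic factor: u - 11


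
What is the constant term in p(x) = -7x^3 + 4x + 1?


Read off the constant term: 1


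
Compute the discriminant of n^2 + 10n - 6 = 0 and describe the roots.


D = b^2 - 4ac = (10)^2 - 4(1)(-6) = 100 + 24 = 124
Since D > 0: two distinct irrational roots


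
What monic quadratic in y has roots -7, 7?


p(y) = (y + 7)(y - 7)
Expand: y^2 - 49


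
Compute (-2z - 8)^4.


Expand (-2z - 8)^4 by repeated multiplication:
  (-2z - 8)^2 = 4z^2 + 32z + 64
  (-2z - 8)^3 = -8z^3 - 96z^2 - 384z - 512
= 16z^4 + 256z^3 + 1536z^2 + 4096z + 4096


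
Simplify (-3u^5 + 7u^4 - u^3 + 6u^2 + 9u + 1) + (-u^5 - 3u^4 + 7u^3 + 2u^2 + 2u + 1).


Align terms by degree and add:
  -3u^5 + 7u^4 - u^3 + 6u^2 + 9u + 1
  -u^5 - 3u^4 + 7u^3 + 2u^2 + 2u + 1
= -4u^5 + 4u^4 + 6u^3 + 8u^2 + 11u + 2


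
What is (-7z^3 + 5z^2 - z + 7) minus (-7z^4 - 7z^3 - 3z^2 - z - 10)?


Distribute the minus sign:
  (-7z^3 + 5z^2 - z + 7)
- (-7z^4 - 7z^3 - 3z^2 - z - 10)
Negate second polynomial: 7z^4 + 7z^3 + 3z^2 + z + 10
Add: 7z^4 + 8z^2 + 17


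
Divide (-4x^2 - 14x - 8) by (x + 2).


(-4x^2 - 14x - 8) / (x + 2)
Step 1: -4x * (x + 2) = -4x^2 - 8x; subtract.
Step 2: -6 * (x + 2) = -6x - 12; subtract.
Quotient: -4x - 6, Remainder: 4


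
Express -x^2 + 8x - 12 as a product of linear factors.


Roots satisfy r1 + r2 = -b/a = 8 and r1*r2 = c/a = 12.
So r1 = 6, r2 = 2.
-x^2 + 8x - 12 = -(x - r1)(x - r2) = -(x - 6)(x - 2)


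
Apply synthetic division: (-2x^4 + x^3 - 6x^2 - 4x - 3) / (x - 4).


Synthetic division with c = 4. Coefficients: -2, 1, -6, -4, -3
Bring down -2.
  -2 * 4 = -8; -8 + 1 = -7
  -7 * 4 = -28; -28 - 6 = -34
  -34 * 4 = -136; -136 - 4 = -140
  -140 * 4 = -560; -560 - 3 = -563
Quotient: -2x^3 - 7x^2 - 34x - 140, Remainder: -563


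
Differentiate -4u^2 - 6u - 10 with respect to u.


Apply the power rule term by term:
  d/du(-4u^2) = -8u
  d/du(-6u) = -6
  d/du(-10) = 0
p'(u) = -8u - 6


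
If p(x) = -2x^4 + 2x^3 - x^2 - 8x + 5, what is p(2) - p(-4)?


p(2) = -31
p(-4) = -619
p(2) - p(-4) = -31 + 619 = 588


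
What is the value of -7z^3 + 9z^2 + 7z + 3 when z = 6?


Using direct substitution:
  -7 * (6)^3 = -1512
  9 * (6)^2 = 324
  7 * (6)^1 = 42
  constant: 3
Sum = -1512 + 324 + 42 + 3 = -1143


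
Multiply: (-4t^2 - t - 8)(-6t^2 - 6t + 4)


Distribute each term of the first polynomial:
  (-4t^2)(-6t^2 - 6t + 4) = 24t^4 + 24t^3 - 16t^2
  (-t)(-6t^2 - 6t + 4) = 6t^3 + 6t^2 - 4t
  (-8)(-6t^2 - 6t + 4) = 48t^2 + 48t - 32
Sum: 24t^4 + 30t^3 + 38t^2 + 44t - 32


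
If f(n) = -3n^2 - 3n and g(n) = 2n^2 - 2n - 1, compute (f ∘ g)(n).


Substitute g(n) into f:
f(g(n)) = -3*(2n^2 - 2n - 1)^2 + (-3)*(2n^2 - 2n - 1)
(2n^2 - 2n - 1)^2 = 4n^4 - 8n^3 + 4n + 1
Expand and combine: -12n^4 + 24n^3 - 6n^2 - 6n


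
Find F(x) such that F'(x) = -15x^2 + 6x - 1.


Reverse power rule on each term:
  ∫ -15x^2 dx = -5x^3
  ∫ 6x dx = 3x^2
  ∫ -1 dx = -x
F(x) = -5x^3 + 3x^2 - x + C


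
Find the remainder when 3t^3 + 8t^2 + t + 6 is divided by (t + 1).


By the Remainder Theorem, the remainder equals p(-1):
  3*(-1)^3 = -3
  8*(-1)^2 = 8
  1*(-1)^1 = -1
  constant: 6
Sum: -3 + 8 - 1 + 6 = 10


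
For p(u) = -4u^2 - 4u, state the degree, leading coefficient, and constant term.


Highest power of u is 2, with coefficient -4. Constant term is 0.
Degree = 2, leading coefficient = -4, constant term = 0


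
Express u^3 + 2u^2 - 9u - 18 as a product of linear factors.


Try integer roots (divisors of -18). u=3: p(3)=0.
Divide out (u - 3): quotient is u^2 + 5u + 6.
Factor the quadratic: (u + 2)(u + 3)
Result: (u - 3)(u + 2)(u + 3)


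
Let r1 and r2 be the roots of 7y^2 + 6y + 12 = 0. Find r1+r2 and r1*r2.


For ay^2+by+c=0: sum = -b/a, product = c/a.
a=7, b=6, c=12
Sum = -(6)/7 = -6/7
Product = (12)/7 = 12/7


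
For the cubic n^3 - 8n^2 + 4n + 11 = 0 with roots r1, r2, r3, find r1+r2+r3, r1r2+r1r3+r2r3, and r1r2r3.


Monic cubic n^3+bn^2+cn+d=0: sum=-b, pairwise sum=c, product=-d.
b=-8, c=4, d=11
r1+r2+r3 = 8
r1r2+r1r3+r2r3 = 4
r1r2r3 = -11


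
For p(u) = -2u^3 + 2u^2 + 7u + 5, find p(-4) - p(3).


p(-4) = 137
p(3) = -10
p(-4) - p(3) = 137 + 10 = 147


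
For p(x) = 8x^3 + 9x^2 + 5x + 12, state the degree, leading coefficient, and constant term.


Highest power of x is 3, with coefficient 8. Constant term is 12.
Degree = 3, leading coefficient = 8, constant term = 12


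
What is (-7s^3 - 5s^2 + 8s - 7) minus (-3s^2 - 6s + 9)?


Distribute the minus sign:
  (-7s^3 - 5s^2 + 8s - 7)
- (-3s^2 - 6s + 9)
Negate second polynomial: 3s^2 + 6s - 9
Add: -7s^3 - 2s^2 + 14s - 16


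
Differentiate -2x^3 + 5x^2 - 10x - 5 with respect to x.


Apply the power rule term by term:
  d/dx(-2x^3) = -6x^2
  d/dx(5x^2) = 10x
  d/dx(-10x) = -10
  d/dx(-5) = 0
p'(x) = -6x^2 + 10x - 10


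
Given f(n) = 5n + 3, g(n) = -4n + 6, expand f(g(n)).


Substitute g(n) into f:
f(g(n)) = 5*(-4n + 6) + 3
Expand and combine: -20n + 33


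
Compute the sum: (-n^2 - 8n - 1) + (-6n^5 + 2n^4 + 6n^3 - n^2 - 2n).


Align terms by degree and add:
  -n^2 - 8n - 1
  -6n^5 + 2n^4 + 6n^3 - n^2 - 2n
= -6n^5 + 2n^4 + 6n^3 - 2n^2 - 10n - 1


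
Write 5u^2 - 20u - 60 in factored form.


Roots satisfy r1 + r2 = -b/a = 4 and r1*r2 = c/a = -12.
So r1 = 6, r2 = -2.
5u^2 - 20u - 60 = 5(u - r1)(u - r2) = 5(u - 6)(u + 2)


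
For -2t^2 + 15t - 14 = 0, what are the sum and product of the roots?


For at^2+bt+c=0: sum = -b/a, product = c/a.
a=-2, b=15, c=-14
Sum = -(15)/-2 = 15/2
Product = (-14)/-2 = 7


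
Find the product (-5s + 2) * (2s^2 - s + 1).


Distribute each term of the first polynomial:
  (-5s)(2s^2 - s + 1) = -10s^3 + 5s^2 - 5s
  (2)(2s^2 - s + 1) = 4s^2 - 2s + 2
Sum: -10s^3 + 9s^2 - 7s + 2


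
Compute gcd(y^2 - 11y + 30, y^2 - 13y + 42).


Factor each:
  y^2 - 11y + 30 = (y - 6)(y - 5)
  y^2 - 13y + 42 = (y - 6)(y - 7)
Common monic factor: y - 6


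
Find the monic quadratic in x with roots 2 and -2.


p(x) = (x - 2)(x + 2)
Expand: x^2 - 4


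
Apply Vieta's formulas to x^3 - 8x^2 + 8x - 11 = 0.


Monic cubic x^3+bx^2+cx+d=0: sum=-b, pairwise sum=c, product=-d.
b=-8, c=8, d=-11
r1+r2+r3 = 8
r1r2+r1r3+r2r3 = 8
r1r2r3 = 11


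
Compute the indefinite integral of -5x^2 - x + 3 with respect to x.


Reverse power rule on each term:
  ∫ -5x^2 dx = -(5/3)x^3
  ∫ -x dx = -(1/2)x^2
  ∫ 3 dx = 3x
F(x) = -(5/3)x^3 - (1/2)x^2 + 3x + C


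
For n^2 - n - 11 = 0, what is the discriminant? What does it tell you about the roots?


D = b^2 - 4ac = (-1)^2 - 4(1)(-11) = 1 + 44 = 45
Since D > 0: two distinct irrational roots


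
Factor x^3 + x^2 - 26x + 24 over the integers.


Try integer roots (divisors of 24). x=4: p(4)=0.
Divide out (x - 4): quotient is x^2 + 5x - 6.
Factor the quadratic: (x - 1)(x + 6)
Result: (x - 4)(x - 1)(x + 6)


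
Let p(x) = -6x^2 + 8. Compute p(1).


Using direct substitution:
  -6 * (1)^2 = -6
  0 * (1)^1 = 0
  constant: 8
Sum = -6 + 0 + 8 = 2


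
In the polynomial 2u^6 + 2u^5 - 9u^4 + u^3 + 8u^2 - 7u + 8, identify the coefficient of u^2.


Read off the coefficient of u^2: 8


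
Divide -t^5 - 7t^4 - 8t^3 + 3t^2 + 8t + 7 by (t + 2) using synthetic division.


Synthetic division with c = -2. Coefficients: -1, -7, -8, 3, 8, 7
Bring down -1.
  -1 * -2 = 2; 2 - 7 = -5
  -5 * -2 = 10; 10 - 8 = 2
  2 * -2 = -4; -4 + 3 = -1
  -1 * -2 = 2; 2 + 8 = 10
  10 * -2 = -20; -20 + 7 = -13
Quotient: -t^4 - 5t^3 + 2t^2 - t + 10, Remainder: -13


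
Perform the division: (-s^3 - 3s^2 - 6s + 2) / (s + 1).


(-s^3 - 3s^2 - 6s + 2) / (s + 1)
Step 1: -s^2 * (s + 1) = -s^3 - s^2; subtract.
Step 2: -2s * (s + 1) = -2s^2 - 2s; subtract.
Step 3: -4 * (s + 1) = -4s - 4; subtract.
Quotient: -s^2 - 2s - 4, Remainder: 6


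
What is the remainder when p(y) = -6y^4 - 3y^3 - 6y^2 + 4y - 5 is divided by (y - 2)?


By the Remainder Theorem, the remainder equals p(2):
  -6*(2)^4 = -96
  -3*(2)^3 = -24
  -6*(2)^2 = -24
  4*(2)^1 = 8
  constant: -5
Sum: -96 - 24 - 24 + 8 - 5 = -141


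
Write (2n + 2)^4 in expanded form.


Expand (2n + 2)^4 by repeated multiplication:
  (2n + 2)^2 = 4n^2 + 8n + 4
  (2n + 2)^3 = 8n^3 + 24n^2 + 24n + 8
= 16n^4 + 64n^3 + 96n^2 + 64n + 16


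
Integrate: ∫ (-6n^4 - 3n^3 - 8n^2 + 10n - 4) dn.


Reverse power rule on each term:
  ∫ -6n^4 dn = -(6/5)n^5
  ∫ -3n^3 dn = -(3/4)n^4
  ∫ -8n^2 dn = -(8/3)n^3
  ∫ 10n dn = 5n^2
  ∫ -4 dn = -4n
F(n) = -(6/5)n^5 - (3/4)n^4 - (8/3)n^3 + 5n^2 - 4n + C


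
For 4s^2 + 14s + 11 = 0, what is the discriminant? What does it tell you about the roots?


D = b^2 - 4ac = (14)^2 - 4(4)(11) = 196 - 176 = 20
Since D > 0: two distinct irrational roots


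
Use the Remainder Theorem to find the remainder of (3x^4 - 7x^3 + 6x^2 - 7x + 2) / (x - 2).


By the Remainder Theorem, the remainder equals p(2):
  3*(2)^4 = 48
  -7*(2)^3 = -56
  6*(2)^2 = 24
  -7*(2)^1 = -14
  constant: 2
Sum: 48 - 56 + 24 - 14 + 2 = 4


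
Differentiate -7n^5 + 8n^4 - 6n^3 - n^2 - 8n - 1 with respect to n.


Apply the power rule term by term:
  d/dn(-7n^5) = -35n^4
  d/dn(8n^4) = 32n^3
  d/dn(-6n^3) = -18n^2
  d/dn(-n^2) = -2n
  d/dn(-8n) = -8
  d/dn(-1) = 0
p'(n) = -35n^4 + 32n^3 - 18n^2 - 2n - 8


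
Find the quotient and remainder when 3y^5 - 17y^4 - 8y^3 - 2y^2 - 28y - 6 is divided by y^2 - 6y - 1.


(3y^5 - 17y^4 - 8y^3 - 2y^2 - 28y - 6) / (y^2 - 6y - 1)
Step 1: 3y^3 * (y^2 - 6y - 1) = 3y^5 - 18y^4 - 3y^3; subtract.
Step 2: y^2 * (y^2 - 6y - 1) = y^4 - 6y^3 - y^2; subtract.
Step 3: y * (y^2 - 6y - 1) = y^3 - 6y^2 - y; subtract.
Step 4: 5 * (y^2 - 6y - 1) = 5y^2 - 30y - 5; subtract.
Quotient: 3y^3 + y^2 + y + 5, Remainder: 3y - 1


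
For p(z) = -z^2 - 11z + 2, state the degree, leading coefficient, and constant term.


Highest power of z is 2, with coefficient -1. Constant term is 2.
Degree = 2, leading coefficient = -1, constant term = 2


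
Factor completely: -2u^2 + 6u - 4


Roots satisfy r1 + r2 = -b/a = 3 and r1*r2 = c/a = 2.
So r1 = 1, r2 = 2.
-2u^2 + 6u - 4 = -2(u - r1)(u - r2) = -2(u - 1)(u - 2)


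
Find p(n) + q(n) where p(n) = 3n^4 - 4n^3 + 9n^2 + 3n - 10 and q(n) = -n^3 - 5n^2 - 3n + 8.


Align terms by degree and add:
  3n^4 - 4n^3 + 9n^2 + 3n - 10
  -n^3 - 5n^2 - 3n + 8
= 3n^4 - 5n^3 + 4n^2 - 2


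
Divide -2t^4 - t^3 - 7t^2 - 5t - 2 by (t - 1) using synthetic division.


Synthetic division with c = 1. Coefficients: -2, -1, -7, -5, -2
Bring down -2.
  -2 * 1 = -2; -2 - 1 = -3
  -3 * 1 = -3; -3 - 7 = -10
  -10 * 1 = -10; -10 - 5 = -15
  -15 * 1 = -15; -15 - 2 = -17
Quotient: -2t^3 - 3t^2 - 10t - 15, Remainder: -17


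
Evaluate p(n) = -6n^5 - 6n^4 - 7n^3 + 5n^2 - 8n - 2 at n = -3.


Using direct substitution:
  -6 * (-3)^5 = 1458
  -6 * (-3)^4 = -486
  -7 * (-3)^3 = 189
  5 * (-3)^2 = 45
  -8 * (-3)^1 = 24
  constant: -2
Sum = 1458 - 486 + 189 + 45 + 24 - 2 = 1228


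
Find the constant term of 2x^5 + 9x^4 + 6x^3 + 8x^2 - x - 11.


Read off the constant term: -11


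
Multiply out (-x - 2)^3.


Expand (-x - 2)^3 by repeated multiplication:
  (-x - 2)^2 = x^2 + 4x + 4
= -x^3 - 6x^2 - 12x - 8


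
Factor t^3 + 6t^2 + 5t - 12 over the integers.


Try integer roots (divisors of -12). t=1: p(1)=0.
Divide out (t - 1): quotient is t^2 + 7t + 12.
Factor the quadratic: (t + 3)(t + 4)
Result: (t - 1)(t + 3)(t + 4)


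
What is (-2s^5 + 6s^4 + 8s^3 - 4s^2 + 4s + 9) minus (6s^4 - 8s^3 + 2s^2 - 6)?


Distribute the minus sign:
  (-2s^5 + 6s^4 + 8s^3 - 4s^2 + 4s + 9)
- (6s^4 - 8s^3 + 2s^2 - 6)
Negate second polynomial: -6s^4 + 8s^3 - 2s^2 + 6
Add: -2s^5 + 16s^3 - 6s^2 + 4s + 15


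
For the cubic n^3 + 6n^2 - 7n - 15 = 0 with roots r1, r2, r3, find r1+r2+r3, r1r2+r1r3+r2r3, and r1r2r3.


Monic cubic n^3+bn^2+cn+d=0: sum=-b, pairwise sum=c, product=-d.
b=6, c=-7, d=-15
r1+r2+r3 = -6
r1r2+r1r3+r2r3 = -7
r1r2r3 = 15


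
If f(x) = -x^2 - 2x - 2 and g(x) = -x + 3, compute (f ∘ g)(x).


Substitute g(x) into f:
f(g(x)) = -1*(-x + 3)^2 + (-2)*(-x + 3) + (-2)
(-x + 3)^2 = x^2 - 6x + 9
Expand and combine: -x^2 + 8x - 17


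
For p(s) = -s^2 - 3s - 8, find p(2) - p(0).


p(2) = -18
p(0) = -8
p(2) - p(0) = -18 + 8 = -10


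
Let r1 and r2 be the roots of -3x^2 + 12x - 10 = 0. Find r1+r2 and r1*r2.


For ax^2+bx+c=0: sum = -b/a, product = c/a.
a=-3, b=12, c=-10
Sum = -(12)/-3 = 4
Product = (-10)/-3 = 10/3


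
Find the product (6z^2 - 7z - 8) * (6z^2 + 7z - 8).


Distribute each term of the first polynomial:
  (6z^2)(6z^2 + 7z - 8) = 36z^4 + 42z^3 - 48z^2
  (-7z)(6z^2 + 7z - 8) = -42z^3 - 49z^2 + 56z
  (-8)(6z^2 + 7z - 8) = -48z^2 - 56z + 64
Sum: 36z^4 - 145z^2 + 64


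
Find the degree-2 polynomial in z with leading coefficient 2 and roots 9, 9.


p(z) = 2(z - 9)(z - 9)
Expand: 2z^2 - 36z + 162


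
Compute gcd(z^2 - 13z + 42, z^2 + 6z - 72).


Factor each:
  z^2 - 13z + 42 = (z - 6)(z - 7)
  z^2 + 6z - 72 = (z - 6)(z + 12)
Common monic factor: z - 6


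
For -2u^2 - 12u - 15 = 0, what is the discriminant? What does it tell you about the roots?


D = b^2 - 4ac = (-12)^2 - 4(-2)(-15) = 144 - 120 = 24
Since D > 0: two distinct irrational roots


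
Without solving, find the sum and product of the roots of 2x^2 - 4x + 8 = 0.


For ax^2+bx+c=0: sum = -b/a, product = c/a.
a=2, b=-4, c=8
Sum = -(-4)/2 = 2
Product = (8)/2 = 4


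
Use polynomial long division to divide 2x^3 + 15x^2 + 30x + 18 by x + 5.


(2x^3 + 15x^2 + 30x + 18) / (x + 5)
Step 1: 2x^2 * (x + 5) = 2x^3 + 10x^2; subtract.
Step 2: 5x * (x + 5) = 5x^2 + 25x; subtract.
Step 3: 5 * (x + 5) = 5x + 25; subtract.
Quotient: 2x^2 + 5x + 5, Remainder: -7


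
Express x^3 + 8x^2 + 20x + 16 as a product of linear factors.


Try integer roots (divisors of 16). x=-2: p(-2)=0.
Divide out (x + 2): quotient is x^2 + 6x + 8.
Factor the quadratic: (x + 2)(x + 4)
Result: (x + 2)(x + 2)(x + 4)


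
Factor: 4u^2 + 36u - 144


Roots satisfy r1 + r2 = -b/a = -9 and r1*r2 = c/a = -36.
So r1 = 3, r2 = -12.
4u^2 + 36u - 144 = 4(u - r1)(u - r2) = 4(u - 3)(u + 12)


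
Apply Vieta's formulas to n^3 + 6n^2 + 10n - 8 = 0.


Monic cubic n^3+bn^2+cn+d=0: sum=-b, pairwise sum=c, product=-d.
b=6, c=10, d=-8
r1+r2+r3 = -6
r1r2+r1r3+r2r3 = 10
r1r2r3 = 8


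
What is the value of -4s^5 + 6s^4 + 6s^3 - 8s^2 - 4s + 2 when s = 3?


Using direct substitution:
  -4 * (3)^5 = -972
  6 * (3)^4 = 486
  6 * (3)^3 = 162
  -8 * (3)^2 = -72
  -4 * (3)^1 = -12
  constant: 2
Sum = -972 + 486 + 162 - 72 - 12 + 2 = -406


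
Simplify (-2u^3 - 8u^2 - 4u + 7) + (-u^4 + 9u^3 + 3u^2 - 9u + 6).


Align terms by degree and add:
  -2u^3 - 8u^2 - 4u + 7
  -u^4 + 9u^3 + 3u^2 - 9u + 6
= -u^4 + 7u^3 - 5u^2 - 13u + 13


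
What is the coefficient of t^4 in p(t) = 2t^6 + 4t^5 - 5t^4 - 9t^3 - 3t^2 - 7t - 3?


Read off the coefficient of t^4: -5


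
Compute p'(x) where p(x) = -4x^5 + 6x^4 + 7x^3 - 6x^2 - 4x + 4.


Apply the power rule term by term:
  d/dx(-4x^5) = -20x^4
  d/dx(6x^4) = 24x^3
  d/dx(7x^3) = 21x^2
  d/dx(-6x^2) = -12x
  d/dx(-4x) = -4
  d/dx(4) = 0
p'(x) = -20x^4 + 24x^3 + 21x^2 - 12x - 4


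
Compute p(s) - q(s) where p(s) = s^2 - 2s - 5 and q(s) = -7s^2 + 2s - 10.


Distribute the minus sign:
  (s^2 - 2s - 5)
- (-7s^2 + 2s - 10)
Negate second polynomial: 7s^2 - 2s + 10
Add: 8s^2 - 4s + 5


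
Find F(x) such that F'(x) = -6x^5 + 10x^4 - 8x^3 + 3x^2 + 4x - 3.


Reverse power rule on each term:
  ∫ -6x^5 dx = -x^6
  ∫ 10x^4 dx = 2x^5
  ∫ -8x^3 dx = -2x^4
  ∫ 3x^2 dx = x^3
  ∫ 4x dx = 2x^2
  ∫ -3 dx = -3x
F(x) = -x^6 + 2x^5 - 2x^4 + x^3 + 2x^2 - 3x + C


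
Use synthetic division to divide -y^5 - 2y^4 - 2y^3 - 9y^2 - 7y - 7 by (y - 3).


Synthetic division with c = 3. Coefficients: -1, -2, -2, -9, -7, -7
Bring down -1.
  -1 * 3 = -3; -3 - 2 = -5
  -5 * 3 = -15; -15 - 2 = -17
  -17 * 3 = -51; -51 - 9 = -60
  -60 * 3 = -180; -180 - 7 = -187
  -187 * 3 = -561; -561 - 7 = -568
Quotient: -y^4 - 5y^3 - 17y^2 - 60y - 187, Remainder: -568


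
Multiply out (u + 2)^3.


Expand (u + 2)^3 by repeated multiplication:
  (u + 2)^2 = u^2 + 4u + 4
= u^3 + 6u^2 + 12u + 8


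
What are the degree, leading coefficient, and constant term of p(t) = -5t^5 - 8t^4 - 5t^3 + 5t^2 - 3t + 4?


Highest power of t is 5, with coefficient -5. Constant term is 4.
Degree = 5, leading coefficient = -5, constant term = 4


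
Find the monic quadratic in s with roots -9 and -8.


p(s) = (s + 9)(s + 8)
Expand: s^2 + 17s + 72


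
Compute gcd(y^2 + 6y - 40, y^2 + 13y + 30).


Factor each:
  y^2 + 6y - 40 = (y + 10)(y - 4)
  y^2 + 13y + 30 = (y + 10)(y + 3)
Common monic factor: y + 10


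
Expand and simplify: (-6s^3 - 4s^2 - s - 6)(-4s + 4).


Distribute each term of the first polynomial:
  (-6s^3)(-4s + 4) = 24s^4 - 24s^3
  (-4s^2)(-4s + 4) = 16s^3 - 16s^2
  (-s)(-4s + 4) = 4s^2 - 4s
  (-6)(-4s + 4) = 24s - 24
Sum: 24s^4 - 8s^3 - 12s^2 + 20s - 24


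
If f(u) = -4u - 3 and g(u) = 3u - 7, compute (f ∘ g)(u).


Substitute g(u) into f:
f(g(u)) = -4*(3u - 7) + (-3)
Expand and combine: -12u + 25


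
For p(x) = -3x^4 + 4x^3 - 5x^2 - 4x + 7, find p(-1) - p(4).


p(-1) = -1
p(4) = -601
p(-1) - p(4) = -1 + 601 = 600


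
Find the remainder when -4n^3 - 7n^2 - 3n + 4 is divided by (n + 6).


By the Remainder Theorem, the remainder equals p(-6):
  -4*(-6)^3 = 864
  -7*(-6)^2 = -252
  -3*(-6)^1 = 18
  constant: 4
Sum: 864 - 252 + 18 + 4 = 634


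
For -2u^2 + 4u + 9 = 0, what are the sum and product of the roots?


For au^2+bu+c=0: sum = -b/a, product = c/a.
a=-2, b=4, c=9
Sum = -(4)/-2 = 2
Product = (9)/-2 = -9/2


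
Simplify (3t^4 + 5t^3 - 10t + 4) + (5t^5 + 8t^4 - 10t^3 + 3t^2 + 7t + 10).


Align terms by degree and add:
  3t^4 + 5t^3 - 10t + 4
+ 5t^5 + 8t^4 - 10t^3 + 3t^2 + 7t + 10
= 5t^5 + 11t^4 - 5t^3 + 3t^2 - 3t + 14


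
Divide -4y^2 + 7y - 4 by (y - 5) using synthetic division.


Synthetic division with c = 5. Coefficients: -4, 7, -4
Bring down -4.
  -4 * 5 = -20; -20 + 7 = -13
  -13 * 5 = -65; -65 - 4 = -69
Quotient: -4y - 13, Remainder: -69


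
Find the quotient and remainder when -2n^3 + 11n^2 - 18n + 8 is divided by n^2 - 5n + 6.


(-2n^3 + 11n^2 - 18n + 8) / (n^2 - 5n + 6)
Step 1: -2n * (n^2 - 5n + 6) = -2n^3 + 10n^2 - 12n; subtract.
Step 2: 1 * (n^2 - 5n + 6) = n^2 - 5n + 6; subtract.
Quotient: -2n + 1, Remainder: -n + 2


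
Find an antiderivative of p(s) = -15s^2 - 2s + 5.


Reverse power rule on each term:
  ∫ -15s^2 ds = -5s^3
  ∫ -2s ds = -s^2
  ∫ 5 ds = 5s
F(s) = -5s^3 - s^2 + 5s + C


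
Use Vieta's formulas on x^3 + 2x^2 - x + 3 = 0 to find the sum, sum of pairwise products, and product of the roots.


Monic cubic x^3+bx^2+cx+d=0: sum=-b, pairwise sum=c, product=-d.
b=2, c=-1, d=3
r1+r2+r3 = -2
r1r2+r1r3+r2r3 = -1
r1r2r3 = -3


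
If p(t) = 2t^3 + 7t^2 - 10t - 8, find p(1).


Using direct substitution:
  2 * (1)^3 = 2
  7 * (1)^2 = 7
  -10 * (1)^1 = -10
  constant: -8
Sum = 2 + 7 - 10 - 8 = -9


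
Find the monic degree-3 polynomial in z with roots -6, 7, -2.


p(z) = (z + 6)(z - 7)(z + 2)
Expand: z^3 + z^2 - 44z - 84


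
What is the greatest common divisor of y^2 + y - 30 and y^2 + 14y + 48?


Factor each:
  y^2 + y - 30 = (y + 6)(y - 5)
  y^2 + 14y + 48 = (y + 6)(y + 8)
Common monic factor: y + 6


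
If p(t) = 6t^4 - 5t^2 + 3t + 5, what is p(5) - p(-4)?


p(5) = 3645
p(-4) = 1449
p(5) - p(-4) = 3645 - 1449 = 2196


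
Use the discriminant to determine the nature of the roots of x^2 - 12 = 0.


D = b^2 - 4ac = (0)^2 - 4(1)(-12) = 0 + 48 = 48
Since D > 0: two distinct irrational roots


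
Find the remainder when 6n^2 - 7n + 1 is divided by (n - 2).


By the Remainder Theorem, the remainder equals p(2):
  6*(2)^2 = 24
  -7*(2)^1 = -14
  constant: 1
Sum: 24 - 14 + 1 = 11


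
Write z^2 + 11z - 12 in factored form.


Roots satisfy r1 + r2 = -b/a = -11 and r1*r2 = c/a = -12.
So r1 = -12, r2 = 1.
z^2 + 11z - 12 = (z - r1)(z - r2) = (z + 12)(z - 1)


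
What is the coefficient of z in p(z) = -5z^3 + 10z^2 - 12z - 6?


Read off the coefficient of z: -12


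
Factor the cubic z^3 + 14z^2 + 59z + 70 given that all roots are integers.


Try integer roots (divisors of 70). z=-5: p(-5)=0.
Divide out (z + 5): quotient is z^2 + 9z + 14.
Factor the quadratic: (z + 7)(z + 2)
Result: (z + 5)(z + 7)(z + 2)


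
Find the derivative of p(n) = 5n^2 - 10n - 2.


Apply the power rule term by term:
  d/dn(5n^2) = 10n
  d/dn(-10n) = -10
  d/dn(-2) = 0
p'(n) = 10n - 10


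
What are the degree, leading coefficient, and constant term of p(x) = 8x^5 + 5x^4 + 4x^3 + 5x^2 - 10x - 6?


Highest power of x is 5, with coefficient 8. Constant term is -6.
Degree = 5, leading coefficient = 8, constant term = -6


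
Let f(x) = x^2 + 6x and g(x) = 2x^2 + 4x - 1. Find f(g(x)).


Substitute g(x) into f:
f(g(x)) = 1*(2x^2 + 4x - 1)^2 + 6*(2x^2 + 4x - 1)
(2x^2 + 4x - 1)^2 = 4x^4 + 16x^3 + 12x^2 - 8x + 1
Expand and combine: 4x^4 + 16x^3 + 24x^2 + 16x - 5


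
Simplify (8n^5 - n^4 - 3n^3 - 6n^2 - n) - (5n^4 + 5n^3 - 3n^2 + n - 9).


Distribute the minus sign:
  (8n^5 - n^4 - 3n^3 - 6n^2 - n)
- (5n^4 + 5n^3 - 3n^2 + n - 9)
Negate second polynomial: -5n^4 - 5n^3 + 3n^2 - n + 9
Add: 8n^5 - 6n^4 - 8n^3 - 3n^2 - 2n + 9


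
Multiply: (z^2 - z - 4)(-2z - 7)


Distribute each term of the first polynomial:
  (z^2)(-2z - 7) = -2z^3 - 7z^2
  (-z)(-2z - 7) = 2z^2 + 7z
  (-4)(-2z - 7) = 8z + 28
Sum: -2z^3 - 5z^2 + 15z + 28


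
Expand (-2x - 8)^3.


Expand (-2x - 8)^3 by repeated multiplication:
  (-2x - 8)^2 = 4x^2 + 32x + 64
= -8x^3 - 96x^2 - 384x - 512


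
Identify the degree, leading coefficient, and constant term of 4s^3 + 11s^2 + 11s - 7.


Highest power of s is 3, with coefficient 4. Constant term is -7.
Degree = 3, leading coefficient = 4, constant term = -7


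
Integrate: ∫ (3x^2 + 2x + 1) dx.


Reverse power rule on each term:
  ∫ 3x^2 dx = x^3
  ∫ 2x dx = x^2
  ∫ 1 dx = x
F(x) = x^3 + x^2 + x + C


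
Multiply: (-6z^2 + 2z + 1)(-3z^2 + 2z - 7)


Distribute each term of the first polynomial:
  (-6z^2)(-3z^2 + 2z - 7) = 18z^4 - 12z^3 + 42z^2
  (2z)(-3z^2 + 2z - 7) = -6z^3 + 4z^2 - 14z
  (1)(-3z^2 + 2z - 7) = -3z^2 + 2z - 7
Sum: 18z^4 - 18z^3 + 43z^2 - 12z - 7


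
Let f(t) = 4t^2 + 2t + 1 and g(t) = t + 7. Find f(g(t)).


Substitute g(t) into f:
f(g(t)) = 4*(t + 7)^2 + 2*(t + 7) + 1
(t + 7)^2 = t^2 + 14t + 49
Expand and combine: 4t^2 + 58t + 211


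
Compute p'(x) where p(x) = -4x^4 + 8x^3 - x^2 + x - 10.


Apply the power rule term by term:
  d/dx(-4x^4) = -16x^3
  d/dx(8x^3) = 24x^2
  d/dx(-x^2) = -2x
  d/dx(x) = 1
  d/dx(-10) = 0
p'(x) = -16x^3 + 24x^2 - 2x + 1


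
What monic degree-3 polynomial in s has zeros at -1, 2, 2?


p(s) = (s + 1)(s - 2)(s - 2)
Expand: s^3 - 3s^2 + 4


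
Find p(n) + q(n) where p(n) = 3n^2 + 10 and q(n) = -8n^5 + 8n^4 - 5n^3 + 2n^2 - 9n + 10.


Align terms by degree and add:
  3n^2 + 10
  -8n^5 + 8n^4 - 5n^3 + 2n^2 - 9n + 10
= -8n^5 + 8n^4 - 5n^3 + 5n^2 - 9n + 20


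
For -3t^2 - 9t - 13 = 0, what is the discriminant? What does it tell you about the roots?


D = b^2 - 4ac = (-9)^2 - 4(-3)(-13) = 81 - 156 = -75
Since D < 0: two complex conjugate roots (no real roots)


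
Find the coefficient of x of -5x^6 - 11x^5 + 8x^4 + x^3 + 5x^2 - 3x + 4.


Read off the coefficient of x: -3


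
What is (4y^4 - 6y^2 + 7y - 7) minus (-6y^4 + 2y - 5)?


Distribute the minus sign:
  (4y^4 - 6y^2 + 7y - 7)
- (-6y^4 + 2y - 5)
Negate second polynomial: 6y^4 - 2y + 5
Add: 10y^4 - 6y^2 + 5y - 2


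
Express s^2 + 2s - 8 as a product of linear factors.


Roots satisfy r1 + r2 = -b/a = -2 and r1*r2 = c/a = -8.
So r1 = 2, r2 = -4.
s^2 + 2s - 8 = (s - r1)(s - r2) = (s - 2)(s + 4)


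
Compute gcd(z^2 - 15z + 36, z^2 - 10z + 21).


Factor each:
  z^2 - 15z + 36 = (z - 3)(z - 12)
  z^2 - 10z + 21 = (z - 3)(z - 7)
Common monic factor: z - 3


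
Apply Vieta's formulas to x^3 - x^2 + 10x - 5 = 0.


Monic cubic x^3+bx^2+cx+d=0: sum=-b, pairwise sum=c, product=-d.
b=-1, c=10, d=-5
r1+r2+r3 = 1
r1r2+r1r3+r2r3 = 10
r1r2r3 = 5


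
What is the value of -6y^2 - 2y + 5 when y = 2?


Using direct substitution:
  -6 * (2)^2 = -24
  -2 * (2)^1 = -4
  constant: 5
Sum = -24 - 4 + 5 = -23


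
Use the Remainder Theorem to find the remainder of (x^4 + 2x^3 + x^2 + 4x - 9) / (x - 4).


By the Remainder Theorem, the remainder equals p(4):
  1*(4)^4 = 256
  2*(4)^3 = 128
  1*(4)^2 = 16
  4*(4)^1 = 16
  constant: -9
Sum: 256 + 128 + 16 + 16 - 9 = 407


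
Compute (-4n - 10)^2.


Expand (-4n - 10)^2 by repeated multiplication:
= 16n^2 + 80n + 100


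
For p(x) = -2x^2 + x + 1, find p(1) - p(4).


p(1) = 0
p(4) = -27
p(1) - p(4) = 0 + 27 = 27


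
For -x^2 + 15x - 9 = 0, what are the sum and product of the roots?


For ax^2+bx+c=0: sum = -b/a, product = c/a.
a=-1, b=15, c=-9
Sum = -(15)/-1 = 15
Product = (-9)/-1 = 9


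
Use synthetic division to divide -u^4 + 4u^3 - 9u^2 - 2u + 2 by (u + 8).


Synthetic division with c = -8. Coefficients: -1, 4, -9, -2, 2
Bring down -1.
  -1 * -8 = 8; 8 + 4 = 12
  12 * -8 = -96; -96 - 9 = -105
  -105 * -8 = 840; 840 - 2 = 838
  838 * -8 = -6704; -6704 + 2 = -6702
Quotient: -u^3 + 12u^2 - 105u + 838, Remainder: -6702


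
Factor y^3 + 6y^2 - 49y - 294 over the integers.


Try integer roots (divisors of -294). y=7: p(7)=0.
Divide out (y - 7): quotient is y^2 + 13y + 42.
Factor the quadratic: (y + 6)(y + 7)
Result: (y - 7)(y + 6)(y + 7)


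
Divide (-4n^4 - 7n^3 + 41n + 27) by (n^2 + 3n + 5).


(-4n^4 - 7n^3 + 41n + 27) / (n^2 + 3n + 5)
Step 1: -4n^2 * (n^2 + 3n + 5) = -4n^4 - 12n^3 - 20n^2; subtract.
Step 2: 5n * (n^2 + 3n + 5) = 5n^3 + 15n^2 + 25n; subtract.
Step 3: 5 * (n^2 + 3n + 5) = 5n^2 + 15n + 25; subtract.
Quotient: -4n^2 + 5n + 5, Remainder: n + 2
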